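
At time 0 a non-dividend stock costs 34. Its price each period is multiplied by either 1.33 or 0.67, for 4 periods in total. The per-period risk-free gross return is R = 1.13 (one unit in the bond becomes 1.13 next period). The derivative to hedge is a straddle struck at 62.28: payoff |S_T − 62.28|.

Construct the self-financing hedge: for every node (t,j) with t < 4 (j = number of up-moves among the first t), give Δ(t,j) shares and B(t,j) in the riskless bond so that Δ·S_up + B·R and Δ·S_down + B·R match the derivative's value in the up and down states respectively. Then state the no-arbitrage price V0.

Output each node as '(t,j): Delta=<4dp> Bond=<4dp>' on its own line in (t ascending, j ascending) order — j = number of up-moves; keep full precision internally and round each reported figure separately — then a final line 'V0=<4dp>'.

(0,0): Delta=-0.0776 Bond=19.6028
(1,0): Delta=-1.0000 Bond=43.1632
(1,1): Delta=0.1244 Bond=13.0155
(2,0): Delta=-1.0000 Bond=48.7744
(2,1): Delta=-1.0000 Bond=48.7744
(2,2): Delta=0.3707 Bond=-0.1041
(3,0): Delta=-1.0000 Bond=55.1150
(3,1): Delta=-1.0000 Bond=55.1150
(3,2): Delta=-1.0000 Bond=55.1150
(3,3): Delta=0.6709 Bond=-24.1319
V0=16.9640

The replicating-portfolio and risk-neutral prices coincide; use p* = (1.13−0.67)/(1.33−0.67) = 0.6970 for the latter.
At expiry t=4: V(4,0)=55.4286, V(4,1)=48.6795, V(4,2)=35.2820, V(4,3)=8.6869, V(4,4)=44.1062
(3,0): S=10.2259. Δ = (V_up−V_dn)/(S_up−S_dn) = (48.6795−55.4286)/(13.6005−6.8514) = -1.0000. V = [p*·48.6795 + (1−p*)·55.4286]/1.13 = 44.8891. B = V − Δ·S = 55.1150.
(3,1): S=20.2993. Δ = (V_up−V_dn)/(S_up−S_dn) = (35.2820−48.6795)/(26.9980−13.6005) = -1.0000. V = [p*·35.2820 + (1−p*)·48.6795]/1.13 = 34.8158. B = V − Δ·S = 55.1150.
(3,2): S=40.2955. Δ = (V_up−V_dn)/(S_up−S_dn) = (8.6869−35.2820)/(53.5931−26.9980) = -1.0000. V = [p*·8.6869 + (1−p*)·35.2820]/1.13 = 14.8195. B = V − Δ·S = 55.1150.
(3,3): S=79.9897. Δ = (V_up−V_dn)/(S_up−S_dn) = (44.1062−8.6869)/(106.3862−53.5931) = 0.6709. V = [p*·44.1062 + (1−p*)·8.6869]/1.13 = 29.5337. B = V − Δ·S = -24.1319.
(2,0): S=15.2626. Δ = (V_up−V_dn)/(S_up−S_dn) = (34.8158−44.8891)/(20.2993−10.2259) = -1.0000. V = [p*·34.8158 + (1−p*)·44.8891]/1.13 = 33.5118. B = V − Δ·S = 48.7744.
(2,1): S=30.2974. Δ = (V_up−V_dn)/(S_up−S_dn) = (14.8195−34.8158)/(40.2955−20.2993) = -1.0000. V = [p*·14.8195 + (1−p*)·34.8158]/1.13 = 18.4770. B = V − Δ·S = 48.7744.
(2,2): S=60.1426. Δ = (V_up−V_dn)/(S_up−S_dn) = (29.5337−14.8195)/(79.9897−40.2955) = 0.3707. V = [p*·29.5337 + (1−p*)·14.8195]/1.13 = 22.1902. B = V − Δ·S = -0.1041.
(1,0): S=22.7800. Δ = (V_up−V_dn)/(S_up−S_dn) = (18.4770−33.5118)/(30.2974−15.2626) = -1.0000. V = [p*·18.4770 + (1−p*)·33.5118]/1.13 = 20.3832. B = V − Δ·S = 43.1632.
(1,1): S=45.2200. Δ = (V_up−V_dn)/(S_up−S_dn) = (22.1902−18.4770)/(60.1426−30.2974) = 0.1244. V = [p*·22.1902 + (1−p*)·18.4770]/1.13 = 18.6415. B = V − Δ·S = 13.0155.
(0,0): S=34.0000. Δ = (V_up−V_dn)/(S_up−S_dn) = (18.6415−20.3832)/(45.2200−22.7800) = -0.0776. V = [p*·18.6415 + (1−p*)·20.3832]/1.13 = 16.9640. B = V − Δ·S = 19.6028.
Check: Δ(0,0)·S0 + B(0,0) = 16.9640 = V0.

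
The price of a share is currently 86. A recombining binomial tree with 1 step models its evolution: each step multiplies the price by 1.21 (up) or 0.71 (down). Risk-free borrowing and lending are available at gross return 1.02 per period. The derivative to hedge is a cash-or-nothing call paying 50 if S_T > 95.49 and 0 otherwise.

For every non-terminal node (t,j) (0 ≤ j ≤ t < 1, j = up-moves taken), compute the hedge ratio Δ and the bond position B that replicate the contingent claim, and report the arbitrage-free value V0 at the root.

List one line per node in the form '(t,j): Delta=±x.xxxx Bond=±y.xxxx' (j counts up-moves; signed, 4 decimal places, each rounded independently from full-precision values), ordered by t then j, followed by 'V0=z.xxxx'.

Risk-neutral probability p* = (R−d)/(u−d) = (1.02−0.71)/(1.21−0.71) = 0.6200.
At expiry t=1: V(1,0)=0.0000, V(1,1)=50.0000
Node (0,0) S=86.0000: V=(p*·50.0000+(1−p*)·0.0000)/1.02=30.3922; Δ=(50.0000−0.0000)/(104.0600−61.0600)=1.1628; B=V−Δ·S=-69.6078
Root portfolio cost Δ·86+B reproduces V0=30.3922.

(0,0): Delta=1.1628 Bond=-69.6078
V0=30.3922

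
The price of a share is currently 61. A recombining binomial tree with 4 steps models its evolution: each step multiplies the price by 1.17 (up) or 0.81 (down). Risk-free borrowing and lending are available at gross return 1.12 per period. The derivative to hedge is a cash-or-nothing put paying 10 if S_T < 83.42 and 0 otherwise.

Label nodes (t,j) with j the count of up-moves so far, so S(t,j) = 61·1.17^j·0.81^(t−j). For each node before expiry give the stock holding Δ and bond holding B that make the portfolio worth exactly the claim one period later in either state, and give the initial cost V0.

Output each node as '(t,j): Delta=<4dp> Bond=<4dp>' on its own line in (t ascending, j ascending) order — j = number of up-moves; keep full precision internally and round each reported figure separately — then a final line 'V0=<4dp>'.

(0,0): Delta=-0.2070 Bond=15.4855
(1,0): Delta=0.0000 Bond=7.1178
(1,1): Delta=-0.2301 Bond=18.9932
(2,0): Delta=0.0000 Bond=7.9719
(2,1): Delta=0.0000 Bond=7.9719
(2,2): Delta=-0.2558 Bond=23.4176
(3,0): Delta=0.0000 Bond=8.9286
(3,1): Delta=0.0000 Bond=8.9286
(3,2): Delta=0.0000 Bond=8.9286
(3,3): Delta=-0.2843 Bond=29.0179
V0=2.8608

The replicating-portfolio and risk-neutral prices coincide; use p* = (1.12−0.81)/(1.17−0.81) = 0.8611 for the latter.
Payoff layer (t=4): V(4,0)=10.0000, V(4,1)=10.0000, V(4,2)=10.0000, V(4,3)=10.0000, V(4,4)=0.0000
Node (3,0) S=32.4179: V=(p*·10.0000+(1−p*)·10.0000)/1.12=8.9286; Δ=(10.0000−10.0000)/(37.9289−26.2585)=0.0000; B=V−Δ·S=8.9286
Node (3,1) S=46.8259: V=(p*·10.0000+(1−p*)·10.0000)/1.12=8.9286; Δ=(10.0000−10.0000)/(54.7863−37.9289)=0.0000; B=V−Δ·S=8.9286
Node (3,2) S=67.6373: V=(p*·10.0000+(1−p*)·10.0000)/1.12=8.9286; Δ=(10.0000−10.0000)/(79.1357−54.7863)=0.0000; B=V−Δ·S=8.9286
Node (3,3) S=97.6984: V=(p*·0.0000+(1−p*)·10.0000)/1.12=1.2401; Δ=(0.0000−10.0000)/(114.3071−79.1357)=-0.2843; B=V−Δ·S=29.0179
Node (2,0) S=40.0221: V=(p*·8.9286+(1−p*)·8.9286)/1.12=7.9719; Δ=(8.9286−8.9286)/(46.8259−32.4179)=0.0000; B=V−Δ·S=7.9719
Node (2,1) S=57.8097: V=(p*·8.9286+(1−p*)·8.9286)/1.12=7.9719; Δ=(8.9286−8.9286)/(67.6373−46.8259)=0.0000; B=V−Δ·S=7.9719
Node (2,2) S=83.5029: V=(p*·1.2401+(1−p*)·8.9286)/1.12=2.0606; Δ=(1.2401−8.9286)/(97.6984−67.6373)=-0.2558; B=V−Δ·S=23.4176
Node (1,0) S=49.4100: V=(p*·7.9719+(1−p*)·7.9719)/1.12=7.1178; Δ=(7.9719−7.9719)/(57.8097−40.0221)=0.0000; B=V−Δ·S=7.1178
Node (1,1) S=71.3700: V=(p*·2.0606+(1−p*)·7.9719)/1.12=2.5729; Δ=(2.0606−7.9719)/(83.5029−57.8097)=-0.2301; B=V−Δ·S=18.9932
Node (0,0) S=61.0000: V=(p*·2.5729+(1−p*)·7.1178)/1.12=2.8608; Δ=(2.5729−7.1178)/(71.3700−49.4100)=-0.2070; B=V−Δ·S=15.4855
Self-financing check: at every node Δ·S+B equals the discounted successor values.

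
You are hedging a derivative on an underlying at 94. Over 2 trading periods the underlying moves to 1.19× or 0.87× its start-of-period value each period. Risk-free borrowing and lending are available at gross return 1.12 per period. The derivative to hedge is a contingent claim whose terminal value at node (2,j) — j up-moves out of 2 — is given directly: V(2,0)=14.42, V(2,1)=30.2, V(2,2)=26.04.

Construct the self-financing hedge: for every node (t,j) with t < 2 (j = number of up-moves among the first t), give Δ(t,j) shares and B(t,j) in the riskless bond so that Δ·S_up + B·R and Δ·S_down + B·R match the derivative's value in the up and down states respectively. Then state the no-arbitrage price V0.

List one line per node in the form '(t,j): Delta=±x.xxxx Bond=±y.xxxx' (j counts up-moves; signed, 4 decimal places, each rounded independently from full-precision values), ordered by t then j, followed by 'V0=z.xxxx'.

(0,0): Delta=0.0060 Bond=20.8859
(1,0): Delta=0.6030 Bond=-25.4302
(1,1): Delta=-0.1162 Bond=37.0625
V0=21.4492

The replicating-portfolio and risk-neutral prices coincide; use p* = (1.12−0.87)/(1.19−0.87) = 0.7813 for the latter.
Payoff layer (t=2): V(2,0)=14.4200, V(2,1)=30.2000, V(2,2)=26.0400
  t=1,j=0: stock 81.7800 → up 97.3182 (V=30.2000), down 71.1486 (V=14.4200). Price 23.8823; hedge Δ=0.6030, bond B=-25.4302.
  t=1,j=1: stock 111.8600 → up 133.1134 (V=26.0400), down 97.3182 (V=30.2000). Price 24.0625; hedge Δ=-0.1162, bond B=37.0625.
  t=0,j=0: stock 94.0000 → up 111.8600 (V=24.0625), down 81.7800 (V=23.8823). Price 21.4492; hedge Δ=0.0060, bond B=20.8859.
The time-0 hedge costs 21.4492, which is the no-arbitrage price.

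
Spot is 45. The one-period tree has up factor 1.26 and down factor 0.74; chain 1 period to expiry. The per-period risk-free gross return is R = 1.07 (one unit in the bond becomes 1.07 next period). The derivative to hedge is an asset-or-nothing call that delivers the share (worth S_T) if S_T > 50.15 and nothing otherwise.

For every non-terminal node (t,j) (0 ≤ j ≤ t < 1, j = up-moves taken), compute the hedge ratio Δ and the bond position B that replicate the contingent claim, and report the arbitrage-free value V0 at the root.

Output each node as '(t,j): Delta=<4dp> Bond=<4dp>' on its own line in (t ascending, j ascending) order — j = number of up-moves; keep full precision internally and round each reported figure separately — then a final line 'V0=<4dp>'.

Under the risk-neutral measure, an up-move has probability p* = (R−d)/(u−d) = 0.6346 and values discount at R = 1.07.
Terminal values V(1,·): V(1,0)=0.0000, V(1,1)=56.7000
  t=0,j=0: stock 45.0000 → up 56.7000 (V=56.7000), down 33.3000 (V=0.0000). Price 33.6287; hedge Δ=2.4231, bond B=-75.4098.
The time-0 hedge costs 33.6287, which is the no-arbitrage price.

(0,0): Delta=2.4231 Bond=-75.4098
V0=33.6287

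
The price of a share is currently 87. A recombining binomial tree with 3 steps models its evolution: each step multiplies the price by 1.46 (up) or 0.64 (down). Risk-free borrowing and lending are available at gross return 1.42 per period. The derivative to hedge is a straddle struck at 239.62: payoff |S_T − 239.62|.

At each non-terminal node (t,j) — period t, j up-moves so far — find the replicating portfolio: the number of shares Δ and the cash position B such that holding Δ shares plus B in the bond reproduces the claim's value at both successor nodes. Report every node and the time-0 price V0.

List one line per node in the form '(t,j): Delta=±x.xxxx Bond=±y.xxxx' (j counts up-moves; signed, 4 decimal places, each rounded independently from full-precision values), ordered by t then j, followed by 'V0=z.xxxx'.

(0,0): Delta=-0.6083 Bond=68.3284
(1,0): Delta=-1.0000 Bond=118.8355
(1,1): Delta=-0.5995 Bond=95.9078
(2,0): Delta=-1.0000 Bond=168.7465
(2,1): Delta=-1.0000 Bond=168.7465
(2,2): Delta=-0.5905 Bond=134.5195
V0=15.4054

Under the risk-neutral measure, an up-move has probability p* = (R−d)/(u−d) = 0.9512 and values discount at R = 1.42.
Payoff layer (t=3): V(3,0)=216.8135, V(3,1)=187.5926, V(3,2)=120.9325, V(3,3)=31.1358
  t=2,j=0: stock 35.6352 → up 52.0274 (V=187.5926), down 22.8065 (V=216.8135). Price 133.1113; hedge Δ=-1.0000, bond B=168.7465.
  t=2,j=1: stock 81.2928 → up 118.6875 (V=120.9325), down 52.0274 (V=187.5926). Price 87.4537; hedge Δ=-1.0000, bond B=168.7465.
  t=2,j=2: stock 185.4492 → up 270.7558 (V=31.1358), down 118.6875 (V=120.9325). Price 25.0114; hedge Δ=-0.5905, bond B=134.5195.
  t=1,j=0: stock 55.6800 → up 81.2928 (V=87.4537), down 35.6352 (V=133.1113). Price 63.1555; hedge Δ=-1.0000, bond B=118.8355.
  t=1,j=1: stock 127.0200 → up 185.4492 (V=25.0114), down 81.2928 (V=87.4537). Price 19.7587; hedge Δ=-0.5995, bond B=95.9078.
  t=0,j=0: stock 87.0000 → up 127.0200 (V=19.7587), down 55.6800 (V=63.1555). Price 15.4054; hedge Δ=-0.6083, bond B=68.3284.
Each (Δ,B) replicates both successor values, so the strategy is self-financing and V0 is arbitrage-free.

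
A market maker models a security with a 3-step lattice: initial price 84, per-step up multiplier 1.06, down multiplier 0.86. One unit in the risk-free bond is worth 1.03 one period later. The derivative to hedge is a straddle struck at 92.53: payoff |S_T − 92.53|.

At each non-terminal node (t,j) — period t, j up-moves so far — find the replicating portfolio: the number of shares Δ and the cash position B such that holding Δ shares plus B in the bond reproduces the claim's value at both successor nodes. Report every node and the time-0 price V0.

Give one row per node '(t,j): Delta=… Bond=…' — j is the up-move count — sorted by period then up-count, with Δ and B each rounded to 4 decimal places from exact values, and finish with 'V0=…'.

Under the risk-neutral measure, an up-move has probability p* = (R−d)/(u−d) = 0.8500 and values discount at R = 1.03.
Terminal payoffs: V(3,0)=39.1013, V(3,1)=26.6760, V(3,2)=11.3611, V(3,3)=7.5153
Node (2,0) S=62.1264: V=(p*·26.6760+(1−p*)·39.1013)/1.03=27.7086; Δ=(26.6760−39.1013)/(65.8540−53.4287)=-1.0000; B=V−Δ·S=89.8350
Node (2,1) S=76.5744: V=(p*·11.3611+(1−p*)·26.6760)/1.03=13.2606; Δ=(11.3611−26.6760)/(81.1689−65.8540)=-1.0000; B=V−Δ·S=89.8350
Node (2,2) S=94.3824: V=(p*·7.5153+(1−p*)·11.3611)/1.03=7.8565; Δ=(7.5153−11.3611)/(100.0453−81.1689)=-0.2037; B=V−Δ·S=27.0855
Node (1,0) S=72.2400: V=(p*·13.2606+(1−p*)·27.7086)/1.03=14.9784; Δ=(13.2606−27.7086)/(76.5744−62.1264)=-1.0000; B=V−Δ·S=87.2184
Node (1,1) S=89.0400: V=(p*·7.8565+(1−p*)·13.2606)/1.03=8.4147; Δ=(7.8565−13.2606)/(94.3824−76.5744)=-0.3035; B=V−Δ·S=35.4349
Node (0,0) S=84.0000: V=(p*·8.4147+(1−p*)·14.9784)/1.03=9.1255; Δ=(8.4147−14.9784)/(89.0400−72.2400)=-0.3907; B=V−Δ·S=41.9441
The time-0 hedge costs 9.1255, which is the no-arbitrage price.

(0,0): Delta=-0.3907 Bond=41.9441
(1,0): Delta=-1.0000 Bond=87.2184
(1,1): Delta=-0.3035 Bond=35.4349
(2,0): Delta=-1.0000 Bond=89.8350
(2,1): Delta=-1.0000 Bond=89.8350
(2,2): Delta=-0.2037 Bond=27.0855
V0=9.1255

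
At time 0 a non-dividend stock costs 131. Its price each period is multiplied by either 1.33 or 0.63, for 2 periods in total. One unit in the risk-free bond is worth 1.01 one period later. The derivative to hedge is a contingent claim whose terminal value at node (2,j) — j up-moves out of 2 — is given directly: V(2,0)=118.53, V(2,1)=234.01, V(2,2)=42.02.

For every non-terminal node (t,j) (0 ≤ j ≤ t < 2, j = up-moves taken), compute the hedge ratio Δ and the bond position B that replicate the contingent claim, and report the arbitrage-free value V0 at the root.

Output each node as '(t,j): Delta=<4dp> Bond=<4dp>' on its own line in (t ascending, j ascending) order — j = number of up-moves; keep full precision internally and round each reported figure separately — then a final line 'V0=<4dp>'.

The replicating-portfolio and risk-neutral prices coincide; use p* = (1.01−0.63)/(1.33−0.63) = 0.5429 for the latter.
Terminal payoffs: V(2,0)=118.5300, V(2,1)=234.0100, V(2,2)=42.0200
Node (1,0) S=82.5300: V=(p*·234.0100+(1−p*)·118.5300)/1.01=179.4249; Δ=(234.0100−118.5300)/(109.7649−51.9939)=1.9989; B=V−Δ·S=14.4535
Node (1,1) S=174.2300: V=(p*·42.0200+(1−p*)·234.0100)/1.01=128.5018; Δ=(42.0200−234.0100)/(231.7259−109.7649)=-1.5742; B=V−Δ·S=402.7733
Node (0,0) S=131.0000: V=(p*·128.5018+(1−p*)·179.4249)/1.01=150.2782; Δ=(128.5018−179.4249)/(174.2300−82.5300)=-0.5553; B=V−Δ·S=223.0254
Each (Δ,B) replicates both successor values, so the strategy is self-financing and V0 is arbitrage-free.

(0,0): Delta=-0.5553 Bond=223.0254
(1,0): Delta=1.9989 Bond=14.4535
(1,1): Delta=-1.5742 Bond=402.7733
V0=150.2782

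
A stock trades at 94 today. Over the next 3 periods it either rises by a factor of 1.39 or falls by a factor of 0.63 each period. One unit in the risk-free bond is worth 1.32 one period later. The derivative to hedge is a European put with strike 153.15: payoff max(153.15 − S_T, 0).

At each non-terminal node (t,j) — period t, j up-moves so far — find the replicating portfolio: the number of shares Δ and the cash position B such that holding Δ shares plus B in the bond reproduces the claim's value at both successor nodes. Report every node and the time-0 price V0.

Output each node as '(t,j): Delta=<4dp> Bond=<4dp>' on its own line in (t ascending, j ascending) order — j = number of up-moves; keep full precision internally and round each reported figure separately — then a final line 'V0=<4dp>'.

(0,0): Delta=-0.3425 Bond=37.0882
(1,0): Delta=-1.0000 Bond=87.8960
(1,1): Delta=-0.3122 Bond=45.0060
(2,0): Delta=-1.0000 Bond=116.0227
(2,1): Delta=-1.0000 Bond=116.0227
(2,2): Delta=-0.2806 Bond=53.6644
V0=4.8971

No-arbitrage ⇒ martingale measure with p* = (R−d)/(u−d) = 0.9079.
Terminal payoffs: V(3,0)=129.6456, V(3,1)=101.2910, V(3,2)=38.7310, V(3,3)=0.0000
Node (2,0) S=37.3086: V=(p*·101.2910+(1−p*)·129.6456)/1.32=78.7141; Δ=(101.2910−129.6456)/(51.8590−23.5044)=-1.0000; B=V−Δ·S=116.0227
Node (2,1) S=82.3158: V=(p*·38.7310+(1−p*)·101.2910)/1.32=33.7069; Δ=(38.7310−101.2910)/(114.4190−51.8590)=-1.0000; B=V−Δ·S=116.0227
Node (2,2) S=181.6174: V=(p*·0.0000+(1−p*)·38.7310)/1.32=2.7025; Δ=(0.0000−38.7310)/(252.4482−114.4190)=-0.2806; B=V−Δ·S=53.6644
Node (1,0) S=59.2200: V=(p*·33.7069+(1−p*)·78.7141)/1.32=28.6760; Δ=(33.7069−78.7141)/(82.3158−37.3086)=-1.0000; B=V−Δ·S=87.8960
Node (1,1) S=130.6600: V=(p*·2.7025+(1−p*)·33.7069)/1.32=4.2108; Δ=(2.7025−33.7069)/(181.6174−82.3158)=-0.3122; B=V−Δ·S=45.0060
Node (0,0) S=94.0000: V=(p*·4.2108+(1−p*)·28.6760)/1.32=4.8971; Δ=(4.2108−28.6760)/(130.6600−59.2200)=-0.3425; B=V−Δ·S=37.0882
Self-financing check: at every node Δ·S+B equals the discounted successor values.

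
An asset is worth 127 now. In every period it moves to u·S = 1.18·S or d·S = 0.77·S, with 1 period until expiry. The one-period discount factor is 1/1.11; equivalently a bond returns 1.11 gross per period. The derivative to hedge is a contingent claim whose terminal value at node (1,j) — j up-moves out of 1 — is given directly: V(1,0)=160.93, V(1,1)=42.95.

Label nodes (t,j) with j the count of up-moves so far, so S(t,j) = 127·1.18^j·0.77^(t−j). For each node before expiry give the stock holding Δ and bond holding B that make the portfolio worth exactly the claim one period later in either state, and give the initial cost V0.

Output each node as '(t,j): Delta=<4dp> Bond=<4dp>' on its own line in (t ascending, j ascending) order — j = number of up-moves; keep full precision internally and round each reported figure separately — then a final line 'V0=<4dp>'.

Under the risk-neutral measure, an up-move has probability p* = (R−d)/(u−d) = 0.8293 and values discount at R = 1.11.
Terminal payoffs: V(1,0)=160.9300, V(1,1)=42.9500
  t=0,j=0: stock 127.0000 → up 149.8600 (V=42.9500), down 97.7900 (V=160.9300). Price 56.8405; hedge Δ=-2.2658, bond B=344.5966.
Each (Δ,B) replicates both successor values, so the strategy is self-financing and V0 is arbitrage-free.

(0,0): Delta=-2.2658 Bond=344.5966
V0=56.8405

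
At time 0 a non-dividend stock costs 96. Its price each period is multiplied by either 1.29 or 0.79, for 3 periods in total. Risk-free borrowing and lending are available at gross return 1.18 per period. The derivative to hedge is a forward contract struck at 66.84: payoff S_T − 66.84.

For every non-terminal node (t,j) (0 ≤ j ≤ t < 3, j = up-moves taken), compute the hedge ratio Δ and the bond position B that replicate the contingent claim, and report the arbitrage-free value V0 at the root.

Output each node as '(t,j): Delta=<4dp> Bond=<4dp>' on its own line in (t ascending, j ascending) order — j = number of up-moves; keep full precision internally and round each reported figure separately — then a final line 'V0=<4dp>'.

(0,0): Delta=1.0000 Bond=-40.6809
(1,0): Delta=1.0000 Bond=-48.0034
(1,1): Delta=1.0000 Bond=-48.0034
(2,0): Delta=1.0000 Bond=-56.6441
(2,1): Delta=1.0000 Bond=-56.6441
(2,2): Delta=1.0000 Bond=-56.6441
V0=55.3191

Since d<R<u, set p* = (R−d)/(u−d) = 0.7800; price each node as the discounted p*-expectation of its children.
At expiry t=3: V(3,0)=-19.5083, V(3,1)=10.4485, V(3,2)=59.3653, V(3,3)=139.2421
  t=2,j=0: stock 59.9136 → up 77.2885 (V=10.4485), down 47.3317 (V=-19.5083). Price 3.2695; hedge Δ=1.0000, bond B=-56.6441.
  t=2,j=1: stock 97.8336 → up 126.2053 (V=59.3653), down 77.2885 (V=10.4485). Price 41.1895; hedge Δ=1.0000, bond B=-56.6441.
  t=2,j=2: stock 159.7536 → up 206.0821 (V=139.2421), down 126.2053 (V=59.3653). Price 103.1095; hedge Δ=1.0000, bond B=-56.6441.
  t=1,j=0: stock 75.8400 → up 97.8336 (V=41.1895), down 59.9136 (V=3.2695). Price 27.8366; hedge Δ=1.0000, bond B=-48.0034.
  t=1,j=1: stock 123.8400 → up 159.7536 (V=103.1095), down 97.8336 (V=41.1895). Price 75.8366; hedge Δ=1.0000, bond B=-48.0034.
  t=0,j=0: stock 96.0000 → up 123.8400 (V=75.8366), down 75.8400 (V=27.8366). Price 55.3191; hedge Δ=1.0000, bond B=-40.6809.
Check: Δ(0,0)·S0 + B(0,0) = 55.3191 = V0.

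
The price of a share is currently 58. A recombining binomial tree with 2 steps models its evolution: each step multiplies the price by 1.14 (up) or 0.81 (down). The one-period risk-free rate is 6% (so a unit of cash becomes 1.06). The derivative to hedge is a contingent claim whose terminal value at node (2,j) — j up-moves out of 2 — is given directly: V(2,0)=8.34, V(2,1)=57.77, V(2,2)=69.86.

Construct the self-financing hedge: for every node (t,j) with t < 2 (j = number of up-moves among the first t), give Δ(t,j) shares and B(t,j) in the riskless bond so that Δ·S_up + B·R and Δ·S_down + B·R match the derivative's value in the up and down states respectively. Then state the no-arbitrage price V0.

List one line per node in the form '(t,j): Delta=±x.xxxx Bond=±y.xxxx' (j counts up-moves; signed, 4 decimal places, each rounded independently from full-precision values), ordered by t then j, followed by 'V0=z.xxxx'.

Risk-neutral probability p* = (R−d)/(u−d) = (1.06−0.81)/(1.14−0.81) = 0.7576.
Terminal values V(2,·): V(2,0)=8.3400, V(2,1)=57.7700, V(2,2)=69.8600
Node (1,0) S=46.9800: V=(p*·57.7700+(1−p*)·8.3400)/1.06=43.1953; Δ=(57.7700−8.3400)/(53.5572−38.0538)=3.1883; B=V−Δ·S=-106.5926
Node (1,1) S=66.1200: V=(p*·69.8600+(1−p*)·57.7700)/1.06=63.1407; Δ=(69.8600−57.7700)/(75.3768−53.5572)=0.5541; B=V−Δ·S=26.5043
Node (0,0) S=58.0000: V=(p*·63.1407+(1−p*)·43.1953)/1.06=55.0051; Δ=(63.1407−43.1953)/(66.1200−46.9800)=1.0421; B=V−Δ·S=-5.4355
Each (Δ,B) replicates both successor values, so the strategy is self-financing and V0 is arbitrage-free.

(0,0): Delta=1.0421 Bond=-5.4355
(1,0): Delta=3.1883 Bond=-106.5926
(1,1): Delta=0.5541 Bond=26.5043
V0=55.0051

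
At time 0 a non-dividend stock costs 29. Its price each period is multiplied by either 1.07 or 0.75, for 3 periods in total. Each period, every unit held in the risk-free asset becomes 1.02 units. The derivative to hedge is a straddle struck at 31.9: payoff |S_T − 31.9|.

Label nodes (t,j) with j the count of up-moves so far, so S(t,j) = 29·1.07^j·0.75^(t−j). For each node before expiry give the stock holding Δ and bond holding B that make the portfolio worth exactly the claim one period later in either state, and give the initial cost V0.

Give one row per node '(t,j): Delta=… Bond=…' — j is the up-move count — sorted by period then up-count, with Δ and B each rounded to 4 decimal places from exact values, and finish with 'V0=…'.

(0,0): Delta=-0.4652 Bond=18.6569
(1,0): Delta=-1.0000 Bond=30.6613
(1,1): Delta=-0.3958 Bond=16.8761
(2,0): Delta=-1.0000 Bond=31.2745
(2,1): Delta=-1.0000 Bond=31.2745
(2,2): Delta=-0.3174 Bond=14.6098
V0=5.1652

No-arbitrage ⇒ martingale measure with p* = (R−d)/(u−d) = 0.8437.
Terminal payoffs: V(3,0)=19.6656, V(3,1)=14.4456, V(3,2)=6.9984, V(3,3)=3.6262
(2,0): S=16.3125. Δ = (V_up−V_dn)/(S_up−S_dn) = (14.4456−19.6656)/(17.4544−12.2344) = -1.0000. V = [p*·14.4456 + (1−p*)·19.6656]/1.02 = 14.9620. B = V − Δ·S = 31.2745.
(2,1): S=23.2725. Δ = (V_up−V_dn)/(S_up−S_dn) = (6.9984−14.4456)/(24.9016−17.4544) = -1.0000. V = [p*·6.9984 + (1−p*)·14.4456]/1.02 = 8.0020. B = V − Δ·S = 31.2745.
(2,2): S=33.2021. Δ = (V_up−V_dn)/(S_up−S_dn) = (3.6262−6.9984)/(35.5262−24.9016) = -0.3174. V = [p*·3.6262 + (1−p*)·6.9984]/1.02 = 4.0717. B = V − Δ·S = 14.6098.
(1,0): S=21.7500. Δ = (V_up−V_dn)/(S_up−S_dn) = (8.0020−14.9620)/(23.2725−16.3125) = -1.0000. V = [p*·8.0020 + (1−p*)·14.9620]/1.02 = 8.9113. B = V − Δ·S = 30.6613.
(1,1): S=31.0300. Δ = (V_up−V_dn)/(S_up−S_dn) = (4.0717−8.0020)/(33.2021−23.2725) = -0.3958. V = [p*·4.0717 + (1−p*)·8.0020]/1.02 = 4.5939. B = V − Δ·S = 16.8761.
(0,0): S=29.0000. Δ = (V_up−V_dn)/(S_up−S_dn) = (4.5939−8.9113)/(31.0300−21.7500) = -0.4652. V = [p*·4.5939 + (1−p*)·8.9113]/1.02 = 5.1652. B = V − Δ·S = 18.6569.
Self-financing check: at every node Δ·S+B equals the discounted successor values.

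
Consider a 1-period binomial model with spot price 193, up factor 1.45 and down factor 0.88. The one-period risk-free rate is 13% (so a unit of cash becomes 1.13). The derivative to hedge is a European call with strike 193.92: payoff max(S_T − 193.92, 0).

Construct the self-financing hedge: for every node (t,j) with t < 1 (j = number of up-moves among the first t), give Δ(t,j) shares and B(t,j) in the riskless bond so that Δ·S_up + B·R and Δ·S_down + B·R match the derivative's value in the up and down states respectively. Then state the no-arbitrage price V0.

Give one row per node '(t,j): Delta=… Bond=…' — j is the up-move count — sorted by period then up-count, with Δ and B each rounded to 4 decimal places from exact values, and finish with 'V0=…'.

Under the risk-neutral measure, an up-move has probability p* = (R−d)/(u−d) = 0.4386 and values discount at R = 1.13.
Terminal values V(1,·): V(1,0)=0.0000, V(1,1)=85.9300
Node (0,0) S=193.0000: V=(p*·85.9300+(1−p*)·0.0000)/1.13=33.3527; Δ=(85.9300−0.0000)/(279.8500−169.8400)=0.7811; B=V−Δ·S=-117.4016
Each (Δ,B) replicates both successor values, so the strategy is self-financing and V0 is arbitrage-free.

(0,0): Delta=0.7811 Bond=-117.4016
V0=33.3527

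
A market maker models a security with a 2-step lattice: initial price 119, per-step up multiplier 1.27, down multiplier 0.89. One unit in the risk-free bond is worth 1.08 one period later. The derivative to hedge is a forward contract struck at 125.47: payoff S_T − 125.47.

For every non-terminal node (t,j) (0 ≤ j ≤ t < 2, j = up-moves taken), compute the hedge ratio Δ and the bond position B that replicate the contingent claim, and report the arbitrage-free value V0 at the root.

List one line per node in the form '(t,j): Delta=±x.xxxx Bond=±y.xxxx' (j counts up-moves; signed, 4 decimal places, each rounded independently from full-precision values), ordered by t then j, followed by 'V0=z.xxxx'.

(0,0): Delta=1.0000 Bond=-107.5703
(1,0): Delta=1.0000 Bond=-116.1759
(1,1): Delta=1.0000 Bond=-116.1759
V0=11.4297

Under the risk-neutral measure, an up-move has probability p* = (R−d)/(u−d) = 0.5000 and values discount at R = 1.08.
Terminal values V(2,·): V(2,0)=-31.2101, V(2,1)=9.0357, V(2,2)=66.4651
  t=1,j=0: stock 105.9100 → up 134.5057 (V=9.0357), down 94.2599 (V=-31.2101). Price -10.2659; hedge Δ=1.0000, bond B=-116.1759.
  t=1,j=1: stock 151.1300 → up 191.9351 (V=66.4651), down 134.5057 (V=9.0357). Price 34.9541; hedge Δ=1.0000, bond B=-116.1759.
  t=0,j=0: stock 119.0000 → up 151.1300 (V=34.9541), down 105.9100 (V=-10.2659). Price 11.4297; hedge Δ=1.0000, bond B=-107.5703.
Check: Δ(0,0)·S0 + B(0,0) = 11.4297 = V0.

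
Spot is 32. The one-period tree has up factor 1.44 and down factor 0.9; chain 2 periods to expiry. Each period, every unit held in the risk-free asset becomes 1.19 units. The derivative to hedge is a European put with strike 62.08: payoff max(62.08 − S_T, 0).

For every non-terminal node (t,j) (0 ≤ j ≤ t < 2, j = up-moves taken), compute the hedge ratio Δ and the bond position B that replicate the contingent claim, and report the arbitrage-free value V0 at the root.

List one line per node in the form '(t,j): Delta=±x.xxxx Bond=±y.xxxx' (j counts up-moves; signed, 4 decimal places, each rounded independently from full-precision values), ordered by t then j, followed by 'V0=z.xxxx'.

(0,0): Delta=-0.8883 Bond=41.1365
(1,0): Delta=-1.0000 Bond=52.1681
(1,1): Delta=-0.8282 Bond=46.1804
V0=12.7094

Since d<R<u, set p* = (R−d)/(u−d) = 0.5370; price each node as the discounted p*-expectation of its children.
Terminal values V(2,·): V(2,0)=36.1600, V(2,1)=20.6080, V(2,2)=0.0000
(1,0): S=28.8000. Δ = (V_up−V_dn)/(S_up−S_dn) = (20.6080−36.1600)/(41.4720−25.9200) = -1.0000. V = [p*·20.6080 + (1−p*)·36.1600]/1.19 = 23.3681. B = V − Δ·S = 52.1681.
(1,1): S=46.0800. Δ = (V_up−V_dn)/(S_up−S_dn) = (0.0000−20.6080)/(66.3552−41.4720) = -0.8282. V = [p*·0.0000 + (1−p*)·20.6080]/1.19 = 8.0174. B = V − Δ·S = 46.1804.
(0,0): S=32.0000. Δ = (V_up−V_dn)/(S_up−S_dn) = (8.0174−23.3681)/(46.0800−28.8000) = -0.8883. V = [p*·8.0174 + (1−p*)·23.3681]/1.19 = 12.7094. B = V − Δ·S = 41.1365.
The time-0 hedge costs 12.7094, which is the no-arbitrage price.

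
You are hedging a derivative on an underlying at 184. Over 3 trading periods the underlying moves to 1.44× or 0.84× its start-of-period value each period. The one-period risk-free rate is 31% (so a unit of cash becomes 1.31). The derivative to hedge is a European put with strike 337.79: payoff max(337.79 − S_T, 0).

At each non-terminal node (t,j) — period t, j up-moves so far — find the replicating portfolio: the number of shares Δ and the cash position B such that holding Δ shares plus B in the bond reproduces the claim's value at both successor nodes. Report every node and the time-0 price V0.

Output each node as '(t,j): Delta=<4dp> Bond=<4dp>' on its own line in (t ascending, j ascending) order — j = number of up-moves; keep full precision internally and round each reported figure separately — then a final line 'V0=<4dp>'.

Under the risk-neutral measure, an up-move has probability p* = (R−d)/(u−d) = 0.7833 and values discount at R = 1.31.
Terminal payoffs: V(3,0)=228.7325, V(3,1)=150.8342, V(3,2)=17.2944, V(3,3)=0.0000
  t=2,j=0: stock 129.8304 → up 186.9558 (V=150.8342), down 109.0575 (V=228.7325). Price 128.0246; hedge Δ=-1.0000, bond B=257.8550.
  t=2,j=1: stock 222.5664 → up 320.4956 (V=17.2944), down 186.9558 (V=150.8342). Price 35.2886; hedge Δ=-1.0000, bond B=257.8550.
  t=2,j=2: stock 381.5424 → up 549.4211 (V=0.0000), down 320.4956 (V=17.2944). Price 2.8604; hedge Δ=-0.0755, bond B=31.6844.
  t=1,j=0: stock 154.5600 → up 222.5664 (V=35.2886), down 129.8304 (V=128.0246). Price 42.2758; hedge Δ=-1.0000, bond B=196.8358.
  t=1,j=1: stock 264.9600 → up 381.5424 (V=2.8604), down 222.5664 (V=35.2886). Price 7.5469; hedge Δ=-0.2040, bond B=61.5939.
  t=0,j=0: stock 184.0000 → up 264.9600 (V=7.5469), down 154.5600 (V=42.2758). Price 11.5050; hedge Δ=-0.3146, bond B=69.3865.
Each (Δ,B) replicates both successor values, so the strategy is self-financing and V0 is arbitrage-free.

(0,0): Delta=-0.3146 Bond=69.3865
(1,0): Delta=-1.0000 Bond=196.8358
(1,1): Delta=-0.2040 Bond=61.5939
(2,0): Delta=-1.0000 Bond=257.8550
(2,1): Delta=-1.0000 Bond=257.8550
(2,2): Delta=-0.0755 Bond=31.6844
V0=11.5050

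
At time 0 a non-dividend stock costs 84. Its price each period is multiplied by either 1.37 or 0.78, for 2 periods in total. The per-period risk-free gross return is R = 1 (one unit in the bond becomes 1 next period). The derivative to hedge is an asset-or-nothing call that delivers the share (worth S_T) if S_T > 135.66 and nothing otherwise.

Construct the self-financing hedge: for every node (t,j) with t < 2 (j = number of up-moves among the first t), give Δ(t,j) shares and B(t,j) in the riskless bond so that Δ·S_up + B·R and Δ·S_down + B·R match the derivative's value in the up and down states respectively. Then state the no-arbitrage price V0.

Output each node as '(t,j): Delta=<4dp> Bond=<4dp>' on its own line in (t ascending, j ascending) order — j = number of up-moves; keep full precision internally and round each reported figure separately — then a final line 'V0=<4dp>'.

(0,0): Delta=1.1862 Bond=-77.7202
(1,0): Delta=0.0000 Bond=0.0000
(1,1): Delta=2.3220 Bond=-208.4313
V0=21.9211

No-arbitrage ⇒ martingale measure with p* = (R−d)/(u−d) = 0.3729.
Terminal values V(2,·): V(2,0)=0.0000, V(2,1)=0.0000, V(2,2)=157.6596
  t=1,j=0: stock 65.5200 → up 89.7624 (V=0.0000), down 51.1056 (V=0.0000). Price 0.0000; hedge Δ=0.0000, bond B=0.0000.
  t=1,j=1: stock 115.0800 → up 157.6596 (V=157.6596), down 89.7624 (V=0.0000). Price 58.7883; hedge Δ=2.3220, bond B=-208.4313.
  t=0,j=0: stock 84.0000 → up 115.0800 (V=58.7883), down 65.5200 (V=0.0000). Price 21.9211; hedge Δ=1.1862, bond B=-77.7202.
Each (Δ,B) replicates both successor values, so the strategy is self-financing and V0 is arbitrage-free.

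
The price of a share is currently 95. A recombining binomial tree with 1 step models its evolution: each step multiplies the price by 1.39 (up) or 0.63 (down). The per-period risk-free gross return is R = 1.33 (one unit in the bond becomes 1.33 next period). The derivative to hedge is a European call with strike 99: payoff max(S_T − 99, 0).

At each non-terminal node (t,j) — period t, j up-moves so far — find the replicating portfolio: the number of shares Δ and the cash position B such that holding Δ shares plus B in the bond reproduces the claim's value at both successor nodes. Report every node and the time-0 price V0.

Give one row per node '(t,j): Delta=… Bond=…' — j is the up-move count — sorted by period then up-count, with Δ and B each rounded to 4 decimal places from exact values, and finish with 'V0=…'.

Since d<R<u, set p* = (R−d)/(u−d) = 0.9211; price each node as the discounted p*-expectation of its children.
At expiry t=1: V(1,0)=0.0000, V(1,1)=33.0500
(0,0): S=95.0000. Δ = (V_up−V_dn)/(S_up−S_dn) = (33.0500−0.0000)/(132.0500−59.8500) = 0.4578. V = [p*·33.0500 + (1−p*)·0.0000]/1.33 = 22.8878. B = V − Δ·S = -20.5990.
Check: Δ(0,0)·S0 + B(0,0) = 22.8878 = V0.

(0,0): Delta=0.4578 Bond=-20.5990
V0=22.8878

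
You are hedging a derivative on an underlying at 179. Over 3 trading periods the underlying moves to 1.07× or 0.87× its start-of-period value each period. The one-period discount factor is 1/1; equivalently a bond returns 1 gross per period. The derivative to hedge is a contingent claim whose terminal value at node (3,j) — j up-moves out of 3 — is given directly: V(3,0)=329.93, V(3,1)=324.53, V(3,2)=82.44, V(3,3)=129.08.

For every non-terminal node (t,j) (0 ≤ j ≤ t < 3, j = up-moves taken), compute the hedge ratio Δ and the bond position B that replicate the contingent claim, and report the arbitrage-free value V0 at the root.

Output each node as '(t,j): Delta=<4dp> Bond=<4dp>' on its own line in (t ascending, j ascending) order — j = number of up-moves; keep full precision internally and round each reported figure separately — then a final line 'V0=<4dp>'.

No-arbitrage ⇒ martingale measure with p* = (R−d)/(u−d) = 0.6500.
Terminal values V(3,·): V(3,0)=329.9300, V(3,1)=324.5300, V(3,2)=82.4400, V(3,3)=129.0800
Node (2,0) S=135.4851: V=(p*·324.5300+(1−p*)·329.9300)/1=326.4200; Δ=(324.5300−329.9300)/(144.9691−117.8720)=-0.1993; B=V−Δ·S=353.4200
Node (2,1) S=166.6311: V=(p*·82.4400+(1−p*)·324.5300)/1=167.1715; Δ=(82.4400−324.5300)/(178.2953−144.9691)=-7.2643; B=V−Δ·S=1377.6215
Node (2,2) S=204.9371: V=(p*·129.0800+(1−p*)·82.4400)/1=112.7560; Δ=(129.0800−82.4400)/(219.2827−178.2953)=1.1379; B=V−Δ·S=-120.4440
Node (1,0) S=155.7300: V=(p*·167.1715+(1−p*)·326.4200)/1=222.9085; Δ=(167.1715−326.4200)/(166.6311−135.4851)=-5.1130; B=V−Δ·S=1019.1510
Node (1,1) S=191.5300: V=(p*·112.7560+(1−p*)·167.1715)/1=131.8014; Δ=(112.7560−167.1715)/(204.9371−166.6311)=-1.4205; B=V−Δ·S=403.8789
Node (0,0) S=179.0000: V=(p*·131.8014+(1−p*)·222.9085)/1=163.6889; Δ=(131.8014−222.9085)/(191.5300−155.7300)=-2.5449; B=V−Δ·S=619.2241
Check: Δ(0,0)·S0 + B(0,0) = 163.6889 = V0.

(0,0): Delta=-2.5449 Bond=619.2241
(1,0): Delta=-5.1130 Bond=1019.1510
(1,1): Delta=-1.4205 Bond=403.8789
(2,0): Delta=-0.1993 Bond=353.4200
(2,1): Delta=-7.2643 Bond=1377.6215
(2,2): Delta=1.1379 Bond=-120.4440
V0=163.6889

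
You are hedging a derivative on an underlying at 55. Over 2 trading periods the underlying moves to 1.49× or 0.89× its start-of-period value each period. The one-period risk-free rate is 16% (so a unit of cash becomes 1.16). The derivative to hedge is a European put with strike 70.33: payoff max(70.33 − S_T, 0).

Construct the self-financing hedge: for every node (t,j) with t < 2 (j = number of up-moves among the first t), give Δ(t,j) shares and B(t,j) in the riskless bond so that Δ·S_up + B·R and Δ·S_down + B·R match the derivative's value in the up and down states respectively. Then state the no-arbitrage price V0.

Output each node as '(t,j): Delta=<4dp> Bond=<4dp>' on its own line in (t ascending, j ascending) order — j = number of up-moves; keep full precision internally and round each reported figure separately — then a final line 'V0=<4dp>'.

No-arbitrage ⇒ martingale measure with p* = (R−d)/(u−d) = 0.4500.
Terminal values V(2,·): V(2,0)=26.7645, V(2,1)=0.0000, V(2,2)=0.0000
Node (1,0) S=48.9500: V=(p*·0.0000+(1−p*)·26.7645)/1.16=12.6901; Δ=(0.0000−26.7645)/(72.9355−43.5655)=-0.9113; B=V−Δ·S=57.2976
Node (1,1) S=81.9500: V=(p*·0.0000+(1−p*)·0.0000)/1.16=0.0000; Δ=(0.0000−0.0000)/(122.1055−72.9355)=0.0000; B=V−Δ·S=0.0000
Node (0,0) S=55.0000: V=(p*·0.0000+(1−p*)·12.6901)/1.16=6.0168; Δ=(0.0000−12.6901)/(81.9500−48.9500)=-0.3845; B=V−Δ·S=27.1669
Each (Δ,B) replicates both successor values, so the strategy is self-financing and V0 is arbitrage-free.

(0,0): Delta=-0.3845 Bond=27.1669
(1,0): Delta=-0.9113 Bond=57.2976
(1,1): Delta=0.0000 Bond=0.0000
V0=6.0168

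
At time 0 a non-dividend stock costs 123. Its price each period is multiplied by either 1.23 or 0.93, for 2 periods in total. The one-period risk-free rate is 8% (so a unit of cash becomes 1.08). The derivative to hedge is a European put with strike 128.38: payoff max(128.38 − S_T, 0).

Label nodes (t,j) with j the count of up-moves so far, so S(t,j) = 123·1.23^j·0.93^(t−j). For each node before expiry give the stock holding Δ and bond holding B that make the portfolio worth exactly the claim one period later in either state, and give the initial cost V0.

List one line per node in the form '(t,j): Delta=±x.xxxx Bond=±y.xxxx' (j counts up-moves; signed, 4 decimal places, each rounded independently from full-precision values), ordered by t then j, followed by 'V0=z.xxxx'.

(0,0): Delta=-0.2760 Bond=38.6612
(1,0): Delta=-0.6410 Bond=83.5083
(1,1): Delta=0.0000 Bond=0.0000
V0=4.7148

Since d<R<u, set p* = (R−d)/(u−d) = 0.5000; price each node as the discounted p*-expectation of its children.
At expiry t=2: V(2,0)=21.9973, V(2,1)=0.0000, V(2,2)=0.0000
(1,0): S=114.3900. Δ = (V_up−V_dn)/(S_up−S_dn) = (0.0000−21.9973)/(140.6997−106.3827) = -0.6410. V = [p*·0.0000 + (1−p*)·21.9973]/1.08 = 10.1839. B = V − Δ·S = 83.5083.
(1,1): S=151.2900. Δ = (V_up−V_dn)/(S_up−S_dn) = (0.0000−0.0000)/(186.0867−140.6997) = 0.0000. V = [p*·0.0000 + (1−p*)·0.0000]/1.08 = 0.0000. B = V − Δ·S = 0.0000.
(0,0): S=123.0000. Δ = (V_up−V_dn)/(S_up−S_dn) = (0.0000−10.1839)/(151.2900−114.3900) = -0.2760. V = [p*·0.0000 + (1−p*)·10.1839]/1.08 = 4.7148. B = V − Δ·S = 38.6612.
Check: Δ(0,0)·S0 + B(0,0) = 4.7148 = V0.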